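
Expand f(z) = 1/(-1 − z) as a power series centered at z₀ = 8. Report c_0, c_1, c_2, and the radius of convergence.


Let w = z − z₀, so z = z₀ + w.
Then -1 − z = -1 − (z₀ + w) = (-1 − z₀) − w = -9 − w.
f(z) = 1/(-9 − w) = (1/(-9)) · 1/(1 − w/(-9)) = Σ_{n≥0} w^n / (-9)^(n+1).
So c_n = 1/(-9)^(n+1):
  c_0 = 1/(-9)^1 = -1/9.
  c_1 = 1/(-9)^2 = 1/81.
  c_2 = 1/(-9)^3 = -1/729.
The series is valid for |w/d| < 1, i.e. |z − z₀| < |d|.
Radius of convergence: R = |-1 − z₀| = |-9| = 9 (distance from z₀ to the singularity z = -1).

c_0 = -1/9, c_1 = 1/81, c_2 = -1/729; R = 9.


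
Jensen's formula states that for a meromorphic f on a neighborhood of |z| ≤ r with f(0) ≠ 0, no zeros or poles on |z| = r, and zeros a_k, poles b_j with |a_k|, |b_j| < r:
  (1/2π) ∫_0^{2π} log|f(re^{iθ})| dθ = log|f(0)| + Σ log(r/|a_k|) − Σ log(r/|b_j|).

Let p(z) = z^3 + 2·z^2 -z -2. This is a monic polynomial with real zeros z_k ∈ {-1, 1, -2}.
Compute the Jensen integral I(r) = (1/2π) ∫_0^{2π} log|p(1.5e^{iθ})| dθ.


Zeros: -2, -1, 1; r = 1.5.
Inside |z| < r: -1, 1. Outside (|z| ≥ r): -2.
p(0) = -2, so log|p(0)| = log(2) = 0.6931.
Apply Jensen: I(r) = log|p(0)| + Σ_k log(r/|z_k|), summed over zeros inside |z| < r.
  log(r/|z_k|) for z_k = -1: log(1.5/1) = 0.4055
  log(r/|z_k|) for z_k = 1: log(1.5/1) = 0.4055
  Outside zeros (-2) contribute nothing to the Jensen sum.
Sum over inside zeros: 0.8109.
I(r) = log|p(0)| + (inside sum) = 0.6931 + 0.8109 = 1.5041.
Note: since some zeros are outside |z| ≤ r, the simplified n·log(r) form does NOT apply — only the inside zeros contribute.

I(r) ≈ 1.5041.


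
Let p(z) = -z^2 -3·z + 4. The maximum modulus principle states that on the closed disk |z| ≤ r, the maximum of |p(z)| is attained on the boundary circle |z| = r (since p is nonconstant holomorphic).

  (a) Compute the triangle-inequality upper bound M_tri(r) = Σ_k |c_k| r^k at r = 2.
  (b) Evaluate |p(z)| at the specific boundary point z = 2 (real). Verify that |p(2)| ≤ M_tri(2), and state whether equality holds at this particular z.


Coefficients: c_0 = 4, c_1 = -3, c_2 = -1. Radius r = 2.
Part (a). Triangle bound: M_tri(r) = Σ_k |c_k| r^k
  = |4|·2^0 + |-3|·2^1 + |-1|·2^2
  = 4 + 6 + 4 = 14.
This bounds M(r) := max_{|z|=r} |p(z)| from above; equality holds iff all terms c_k z^k can be made to align in phase at a single z on |z|=r.
Part (b). At z = 2 (real, on the circle |z| = r):
  p(2) = (4)·2^0 + (-3)·2^1 + (-1)·2^2 = -6.
  |p(2)| = 6.
Check: |p(2)| = 6 ≤ 14 = M_tri(2). ✓ Equality does not hold at z = 2 (the coefficients have mixed signs, so the terms do not all align in phase there).

M_tri(2) = 14; |p(2)| = 6; equality at z=2: no.


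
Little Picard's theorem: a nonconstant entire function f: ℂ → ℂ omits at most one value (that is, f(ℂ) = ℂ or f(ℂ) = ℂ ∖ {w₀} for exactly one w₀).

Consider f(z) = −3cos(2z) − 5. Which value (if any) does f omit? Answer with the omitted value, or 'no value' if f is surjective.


Little Picard bounds the complement of f(ℂ) to at most one point.
cos is entire and surjective onto ℂ: for every w ∈ ℂ, cos(ζ) = w has a solution ζ ∈ ℂ (e.g., via the complex inverse arccos). With ζ = 2z this gives z = ζ/(2). Then -3·cos(2z) takes every value in -3·ℂ = ℂ, and adding -5 is a bijection of ℂ. So f is surjective and omits no value. (Note: only on the real line is cos bounded by [−1, 1].)

Omitted value: no value.


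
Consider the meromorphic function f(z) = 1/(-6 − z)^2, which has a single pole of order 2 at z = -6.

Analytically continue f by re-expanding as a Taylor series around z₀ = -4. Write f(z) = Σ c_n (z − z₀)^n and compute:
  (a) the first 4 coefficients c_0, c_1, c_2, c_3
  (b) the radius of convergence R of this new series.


Let w = z − z₀, so z = z₀ + w.
Then -6 − z = -6 − (z₀ + w) = (-6 − z₀) − w = -2 − w.
f(z) = 1/(-2 − w)^2 = (1/(-2)^2) · (1 − w/(-2))^{−2}.
By the binomial series (1−u)^{−2} = Σ_{n≥0} C(n+1, 1) u^n for |u|<1, with u = w/(-2):
  c_n = C(n+1, 1) / (-2)^(n+2).
  c_0 = 1/(-2)^2 = 1/4.
  c_1 = 2/(-2)^3 = -1/4.
  c_2 = 3/(-2)^4 = 3/16.
  c_3 = 4/(-2)^5 = -1/8.
The series is valid for |w/d| < 1, i.e. |z − z₀| < |d|.
Radius of convergence: R = |-6 − z₀| = |-2| = 2 (distance from z₀ to the singularity z = -6).

c_0 = 1/4, c_1 = -1/4, c_2 = 3/16, c_3 = -1/8; R = 2.


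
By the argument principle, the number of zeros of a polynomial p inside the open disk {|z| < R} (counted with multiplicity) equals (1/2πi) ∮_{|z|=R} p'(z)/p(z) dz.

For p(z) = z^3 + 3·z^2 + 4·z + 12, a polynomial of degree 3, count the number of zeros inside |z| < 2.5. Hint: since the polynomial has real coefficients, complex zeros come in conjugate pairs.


The zeros of p are: (0 + 2i), (0 - 2i), -3.
Their magnitudes are: 2, 2, 3.
Zeros with |z| < R = 2.5: (0 + 2i), (0 - 2i).
Count = 2.
By the argument principle, (1/2πi) ∮_{|z|=R} p'(z)/p(z) dz equals exactly this count.

Number of zeros inside |z| < 2.5: 2.


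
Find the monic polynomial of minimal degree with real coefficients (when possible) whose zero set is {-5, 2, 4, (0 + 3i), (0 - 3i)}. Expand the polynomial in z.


The polynomial is p(z) = ∏_{α ∈ S} (z − α), where S = {-5, 2, 4, (0 + 3i), (0 - 3i)}.
Expanding the product yields: p(z) = z^5 -z^4 -13·z^3 + 31·z^2 -198·z + 360.
Note conjugate pairs combine to real quadratics: (z − (0+3i))(z − (0−3i)) = z² + 9.
The resulting polynomial has degree 5 and real coefficients as required.

p(z) = z^5 -z^4 -13·z^3 + 31·z^2 -198·z + 360.


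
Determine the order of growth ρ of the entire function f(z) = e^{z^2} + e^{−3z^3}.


Each summand is entire of order 2 and 3 respectively (as in the single-exponential case). The order of a sum is at most the max of the orders, so ρ ≤ 3. For the lower bound: on |z|=r choose arg z so that -3z^3 is real positive; then |e^{-3z^3}| = e^{3r^3} while |e^{1z^2}| ≤ e^{1r^2} = o(e^{3r^3}). So |f| ≥ e^{3r^3}(1 − o(1)) and ρ ≥ 3. Hence ρ = max(2, 3) = 3.
Therefore ρ = 3.

Order ρ = 3.


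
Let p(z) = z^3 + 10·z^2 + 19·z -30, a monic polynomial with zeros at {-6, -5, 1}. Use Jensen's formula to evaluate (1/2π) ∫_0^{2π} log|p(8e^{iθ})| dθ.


Zeros: -6, -5, 1; r = 8.
Inside |z| < r: -6, -5, 1. Outside (|z| ≥ r): ∅.
p(0) = -30, so log|p(0)| = log(30) = 3.4012.
Apply Jensen: I(r) = log|p(0)| + Σ_k log(r/|z_k|), summed over zeros inside |z| < r.
  log(r/|z_k|) for z_k = -6: log(8/6) = 0.2877
  log(r/|z_k|) for z_k = -5: log(8/5) = 0.4700
  log(r/|z_k|) for z_k = 1: log(8/1) = 2.0794
Sum over inside zeros: 2.8371.
I(r) = log|p(0)| + (inside sum) = 3.4012 + 2.8371 = 6.2383.
Closed form (all zeros inside, monic): I(r) = n·log(r) = 3·log(8) = 6.2383. ✓

I(r) ≈ 6.2383.


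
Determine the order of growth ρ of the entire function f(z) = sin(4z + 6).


sin(w) is a linear combination of e^{iw} and e^{−iw} (or e^w, e^{−w} in the hyperbolic case), so |sin(w)| ≤ e^{|w|}. With w = 4z + 6, |w| ≤ 4|z| + 6 = 4r + 6 on |z| = r, giving M(r) ≤ e^{4r + 6}, so ρ ≤ 1. On a suitable ray (z = it for sin/cos; z = t for sinh/cosh, t real → ∞), |sin(4z + 6)| grows like e^{4|t|}/2, so ρ ≥ 1. Hence ρ = 1.
Therefore ρ = 1.

Order ρ = 1.


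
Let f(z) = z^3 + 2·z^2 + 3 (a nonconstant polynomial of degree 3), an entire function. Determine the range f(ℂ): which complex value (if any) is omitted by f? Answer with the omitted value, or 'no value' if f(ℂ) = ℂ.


Little Picard bounds the complement of f(ℂ) to at most one point.
For every w ∈ ℂ, the equation p(z) − w = 0 is a nonconstant polynomial in z and hence has at least one root by the fundamental theorem of algebra. So p is surjective onto ℂ, omitting no value.

Omitted value: no value.


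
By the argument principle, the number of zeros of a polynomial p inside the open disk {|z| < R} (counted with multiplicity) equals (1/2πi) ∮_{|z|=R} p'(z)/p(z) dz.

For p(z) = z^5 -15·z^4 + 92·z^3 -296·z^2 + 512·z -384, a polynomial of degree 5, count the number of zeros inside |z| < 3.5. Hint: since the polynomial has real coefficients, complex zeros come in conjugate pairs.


The zeros of p are: 4, 3, 4, (2 + 2i), (2 - 2i).
Their magnitudes are: 4, 3, 4, 2.828, 2.828.
Zeros with |z| < R = 3.5: 3, (2 + 2i), (2 - 2i).
Count = 3.
By the argument principle, (1/2πi) ∮_{|z|=R} p'(z)/p(z) dz equals exactly this count.

Number of zeros inside |z| < 3.5: 3.


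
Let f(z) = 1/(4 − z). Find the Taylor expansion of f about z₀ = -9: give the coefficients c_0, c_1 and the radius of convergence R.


Let w = z − z₀, so z = z₀ + w.
Then 4 − z = 4 − (z₀ + w) = (4 − z₀) − w = 13 − w.
f(z) = 1/(13 − w) = (1/(13)) · 1/(1 − w/(13)) = Σ_{n≥0} w^n / (13)^(n+1).
So c_n = 1/(13)^(n+1):
  c_0 = 1/(13)^1 = 1/13.
  c_1 = 1/(13)^2 = 1/169.
The series is valid for |w/d| < 1, i.e. |z − z₀| < |d|.
Radius of convergence: R = |4 − z₀| = |13| = 13 (distance from z₀ to the singularity z = 4).

c_0 = 1/13, c_1 = 1/169; R = 13.


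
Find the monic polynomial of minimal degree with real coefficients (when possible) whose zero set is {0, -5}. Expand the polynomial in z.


The polynomial is p(z) = ∏_{α ∈ S} (z − α), where S = {0, -5}.
Expanding the product yields: p(z) = z^2 + 5·z.
The resulting polynomial has degree 2 and real coefficients as required.

p(z) = z^2 + 5·z.


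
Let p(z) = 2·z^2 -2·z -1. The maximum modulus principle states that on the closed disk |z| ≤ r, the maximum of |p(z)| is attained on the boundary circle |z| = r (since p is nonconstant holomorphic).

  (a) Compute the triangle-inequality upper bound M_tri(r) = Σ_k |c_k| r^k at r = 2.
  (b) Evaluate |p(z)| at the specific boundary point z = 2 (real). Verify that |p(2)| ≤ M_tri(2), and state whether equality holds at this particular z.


Coefficients: c_0 = -1, c_1 = -2, c_2 = 2. Radius r = 2.
Part (a). Triangle bound: M_tri(r) = Σ_k |c_k| r^k
  = |-1|·2^0 + |-2|·2^1 + |2|·2^2
  = 1 + 4 + 8 = 13.
This bounds M(r) := max_{|z|=r} |p(z)| from above; equality holds iff all terms c_k z^k can be made to align in phase at a single z on |z|=r.
Part (b). At z = 2 (real, on the circle |z| = r):
  p(2) = (-1)·2^0 + (-2)·2^1 + (2)·2^2 = 3.
  |p(2)| = 3.
Check: |p(2)| = 3 ≤ 13 = M_tri(2). ✓ Equality does not hold at z = 2 (the coefficients have mixed signs, so the terms do not all align in phase there).

M_tri(2) = 13; |p(2)| = 3; equality at z=2: no.


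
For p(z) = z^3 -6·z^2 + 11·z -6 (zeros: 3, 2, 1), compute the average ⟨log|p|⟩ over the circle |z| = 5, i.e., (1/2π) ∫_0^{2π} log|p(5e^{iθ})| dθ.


Zeros: 1, 2, 3; r = 5.
Inside |z| < r: 1, 2, 3. Outside (|z| ≥ r): ∅.
p(0) = -6, so log|p(0)| = log(6) = 1.7918.
Apply Jensen: I(r) = log|p(0)| + Σ_k log(r/|z_k|), summed over zeros inside |z| < r.
  log(r/|z_k|) for z_k = 3: log(5/3) = 0.5108
  log(r/|z_k|) for z_k = 2: log(5/2) = 0.9163
  log(r/|z_k|) for z_k = 1: log(5/1) = 1.6094
Sum over inside zeros: 3.0366.
I(r) = log|p(0)| + (inside sum) = 1.7918 + 3.0366 = 4.8283.
Closed form (all zeros inside, monic): I(r) = n·log(r) = 3·log(5) = 4.8283. ✓

I(r) ≈ 4.8283.


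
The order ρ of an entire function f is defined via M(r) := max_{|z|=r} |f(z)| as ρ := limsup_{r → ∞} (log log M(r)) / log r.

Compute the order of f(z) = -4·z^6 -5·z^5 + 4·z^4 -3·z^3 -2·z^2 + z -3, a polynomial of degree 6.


|f(z)| ≤ Σ|c_k|·r^k = O(r^6) as r → ∞. Polynomial growth is O(e^{r^ε}) for every ε > 0 (since r^6/e^{r^ε} → 0), so ρ ≤ ε for all ε > 0, i.e. ρ = 0. Every nonconstant polynomial has order 0.
Therefore ρ = 0.

Order ρ = 0.


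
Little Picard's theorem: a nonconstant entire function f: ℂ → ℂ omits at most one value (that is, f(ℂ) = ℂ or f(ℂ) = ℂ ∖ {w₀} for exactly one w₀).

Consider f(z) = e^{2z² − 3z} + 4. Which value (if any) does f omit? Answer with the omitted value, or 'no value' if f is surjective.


Little Picard bounds the complement of f(ℂ) to at most one point.
The exponent g(z) = 2z² − 3z is a nonconstant polynomial, hence surjective onto ℂ. So e^{g(z)} takes every value in {e^w : w ∈ ℂ} = ℂ ∖ {0}. Adding 4 shifts the range to ℂ ∖ {4}. f omits exactly 4.

Omitted value: 4.


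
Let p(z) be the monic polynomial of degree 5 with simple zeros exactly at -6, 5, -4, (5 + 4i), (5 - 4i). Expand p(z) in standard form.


The polynomial is p(z) = ∏_{α ∈ S} (z − α), where S = {-6, 5, -4, (5 + 4i), (5 - 4i)}.
Expanding the product yields: p(z) = z^5 -5·z^4 -35·z^3 + 345·z^2 + 134·z -4920.
Note conjugate pairs combine to real quadratics: (z − (5+4i))(z − (5−4i)) = z² − 10z + 41.
The resulting polynomial has degree 5 and real coefficients as required.

p(z) = z^5 -5·z^4 -35·z^3 + 345·z^2 + 134·z -4920.


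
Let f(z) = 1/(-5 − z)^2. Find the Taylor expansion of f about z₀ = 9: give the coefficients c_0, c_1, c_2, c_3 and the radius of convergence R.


Let w = z − z₀, so z = z₀ + w.
Then -5 − z = -5 − (z₀ + w) = (-5 − z₀) − w = -14 − w.
f(z) = 1/(-14 − w)^2 = (1/(-14)^2) · (1 − w/(-14))^{−2}.
By the binomial series (1−u)^{−2} = Σ_{n≥0} C(n+1, 1) u^n for |u|<1, with u = w/(-14):
  c_n = C(n+1, 1) / (-14)^(n+2).
  c_0 = 1/(-14)^2 = 1/196.
  c_1 = 2/(-14)^3 = -1/1372.
  c_2 = 3/(-14)^4 = 3/38416.
  c_3 = 4/(-14)^5 = -1/134456.
The series is valid for |w/d| < 1, i.e. |z − z₀| < |d|.
Radius of convergence: R = |-5 − z₀| = |-14| = 14 (distance from z₀ to the singularity z = -5).

c_0 = 1/196, c_1 = -1/1372, c_2 = 3/38416, c_3 = -1/134456; R = 14.


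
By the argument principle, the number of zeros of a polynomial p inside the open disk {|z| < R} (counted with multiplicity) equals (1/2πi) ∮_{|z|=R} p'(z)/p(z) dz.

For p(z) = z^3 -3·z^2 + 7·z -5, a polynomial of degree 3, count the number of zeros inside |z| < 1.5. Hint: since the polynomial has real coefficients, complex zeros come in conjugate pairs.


The zeros of p are: (1 + 2i), (1 - 2i), 1.
Their magnitudes are: 2.236, 2.236, 1.
Zeros with |z| < R = 1.5: 1.
Count = 1.
By the argument principle, (1/2πi) ∮_{|z|=R} p'(z)/p(z) dz equals exactly this count.

Number of zeros inside |z| < 1.5: 1.


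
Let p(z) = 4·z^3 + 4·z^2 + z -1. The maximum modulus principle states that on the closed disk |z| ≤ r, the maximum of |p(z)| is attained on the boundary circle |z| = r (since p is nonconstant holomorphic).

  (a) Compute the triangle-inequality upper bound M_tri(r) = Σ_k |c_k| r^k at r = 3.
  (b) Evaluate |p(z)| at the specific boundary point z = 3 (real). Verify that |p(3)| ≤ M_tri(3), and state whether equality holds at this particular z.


Coefficients: c_0 = -1, c_1 = 1, c_2 = 4, c_3 = 4. Radius r = 3.
Part (a). Triangle bound: M_tri(r) = Σ_k |c_k| r^k
  = |-1|·3^0 + |1|·3^1 + |4|·3^2 + |4|·3^3
  = 1 + 3 + 36 + 108 = 148.
This bounds M(r) := max_{|z|=r} |p(z)| from above; equality holds iff all terms c_k z^k can be made to align in phase at a single z on |z|=r.
Part (b). At z = 3 (real, on the circle |z| = r):
  p(3) = (-1)·3^0 + (1)·3^1 + (4)·3^2 + (4)·3^3 = 146.
  |p(3)| = 146.
Check: |p(3)| = 146 ≤ 148 = M_tri(3). ✓ Equality does not hold at z = 3 (the coefficients have mixed signs, so the terms do not all align in phase there).

M_tri(3) = 148; |p(3)| = 146; equality at z=3: no.


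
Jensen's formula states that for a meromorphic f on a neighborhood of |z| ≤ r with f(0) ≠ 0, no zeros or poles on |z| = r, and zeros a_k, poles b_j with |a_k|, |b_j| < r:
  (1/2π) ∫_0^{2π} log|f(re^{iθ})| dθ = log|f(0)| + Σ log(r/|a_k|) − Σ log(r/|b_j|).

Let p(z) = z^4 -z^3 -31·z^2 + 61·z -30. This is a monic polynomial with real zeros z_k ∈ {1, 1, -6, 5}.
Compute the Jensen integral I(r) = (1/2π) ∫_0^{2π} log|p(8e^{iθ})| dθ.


Zeros: -6, 1, 1, 5; r = 8.
Inside |z| < r: -6, 1, 1, 5. Outside (|z| ≥ r): ∅.
p(0) = -30, so log|p(0)| = log(30) = 3.4012.
Apply Jensen: I(r) = log|p(0)| + Σ_k log(r/|z_k|), summed over zeros inside |z| < r.
  log(r/|z_k|) for z_k = 1: log(8/1) = 2.0794
  log(r/|z_k|) for z_k = 1: log(8/1) = 2.0794
  log(r/|z_k|) for z_k = -6: log(8/6) = 0.2877
  log(r/|z_k|) for z_k = 5: log(8/5) = 0.4700
Sum over inside zeros: 4.9166.
I(r) = log|p(0)| + (inside sum) = 3.4012 + 4.9166 = 8.3178.
Closed form (all zeros inside, monic): I(r) = n·log(r) = 4·log(8) = 8.3178. ✓

I(r) ≈ 8.3178.


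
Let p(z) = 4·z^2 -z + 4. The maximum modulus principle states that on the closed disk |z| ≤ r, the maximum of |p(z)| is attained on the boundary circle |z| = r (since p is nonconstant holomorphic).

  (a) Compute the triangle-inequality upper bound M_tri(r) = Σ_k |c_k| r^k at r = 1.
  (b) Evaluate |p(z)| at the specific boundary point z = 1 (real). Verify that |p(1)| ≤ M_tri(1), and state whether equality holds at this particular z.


Coefficients: c_0 = 4, c_1 = -1, c_2 = 4. Radius r = 1.
Part (a). Triangle bound: M_tri(r) = Σ_k |c_k| r^k
  = |4|·1^0 + |-1|·1^1 + |4|·1^2
  = 4 + 1 + 4 = 9.
This bounds M(r) := max_{|z|=r} |p(z)| from above; equality holds iff all terms c_k z^k can be made to align in phase at a single z on |z|=r.
Part (b). At z = 1 (real, on the circle |z| = r):
  p(1) = (4)·1^0 + (-1)·1^1 + (4)·1^2 = 7.
  |p(1)| = 7.
Check: |p(1)| = 7 ≤ 9 = M_tri(1). ✓ Equality does not hold at z = 1 (the coefficients have mixed signs, so the terms do not all align in phase there).

M_tri(1) = 9; |p(1)| = 7; equality at z=1: no.


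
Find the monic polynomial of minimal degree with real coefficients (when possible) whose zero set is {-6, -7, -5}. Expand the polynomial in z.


The polynomial is p(z) = ∏_{α ∈ S} (z − α), where S = {-6, -7, -5}.
Expanding the product yields: p(z) = z^3 + 18·z^2 + 107·z + 210.
The resulting polynomial has degree 3 and real coefficients as required.

p(z) = z^3 + 18·z^2 + 107·z + 210.


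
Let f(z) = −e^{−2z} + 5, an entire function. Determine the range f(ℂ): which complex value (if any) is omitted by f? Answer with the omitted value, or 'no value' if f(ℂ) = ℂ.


Little Picard bounds the complement of f(ℂ) to at most one point.
e^{−2z} is never zero on ℂ, so -1·e^{−2z} takes every value in ℂ ∖ {0}. Adding 5 shifts the range to ℂ ∖ {5}. Thus f omits exactly the value 5.

Omitted value: 5.


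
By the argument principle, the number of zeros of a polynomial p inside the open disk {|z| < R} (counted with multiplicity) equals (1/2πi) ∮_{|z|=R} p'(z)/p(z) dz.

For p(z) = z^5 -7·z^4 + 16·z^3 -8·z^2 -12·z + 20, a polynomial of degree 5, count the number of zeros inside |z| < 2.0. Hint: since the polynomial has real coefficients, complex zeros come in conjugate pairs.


The zeros of p are: (3 + 1i), (3 - 1i), (1 + 1i), (1 - 1i), -1.
Their magnitudes are: 3.162, 3.162, 1.414, 1.414, 1.
Zeros with |z| < R = 2.0: (1 + 1i), (1 - 1i), -1.
Count = 3.
By the argument principle, (1/2πi) ∮_{|z|=R} p'(z)/p(z) dz equals exactly this count.

Number of zeros inside |z| < 2.0: 3.


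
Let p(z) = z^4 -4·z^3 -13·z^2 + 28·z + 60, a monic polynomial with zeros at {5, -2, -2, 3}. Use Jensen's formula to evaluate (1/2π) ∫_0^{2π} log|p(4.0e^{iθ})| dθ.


Zeros: -2, -2, 3, 5; r = 4.0.
Inside |z| < r: -2, -2, 3. Outside (|z| ≥ r): 5.
p(0) = 60, so log|p(0)| = log(60) = 4.0943.
Apply Jensen: I(r) = log|p(0)| + Σ_k log(r/|z_k|), summed over zeros inside |z| < r.
  log(r/|z_k|) for z_k = -2: log(4.0/2) = 0.6931
  log(r/|z_k|) for z_k = -2: log(4.0/2) = 0.6931
  log(r/|z_k|) for z_k = 3: log(4.0/3) = 0.2877
  Outside zeros (5) contribute nothing to the Jensen sum.
Sum over inside zeros: 1.6740.
I(r) = log|p(0)| + (inside sum) = 4.0943 + 1.6740 = 5.7683.
Note: since some zeros are outside |z| ≤ r, the simplified n·log(r) form does NOT apply — only the inside zeros contribute.

I(r) ≈ 5.7683.


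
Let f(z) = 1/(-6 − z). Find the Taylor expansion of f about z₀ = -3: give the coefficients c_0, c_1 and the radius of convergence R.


Let w = z − z₀, so z = z₀ + w.
Then -6 − z = -6 − (z₀ + w) = (-6 − z₀) − w = -3 − w.
f(z) = 1/(-3 − w) = (1/(-3)) · 1/(1 − w/(-3)) = Σ_{n≥0} w^n / (-3)^(n+1).
So c_n = 1/(-3)^(n+1):
  c_0 = 1/(-3)^1 = -1/3.
  c_1 = 1/(-3)^2 = 1/9.
The series is valid for |w/d| < 1, i.e. |z − z₀| < |d|.
Radius of convergence: R = |-6 − z₀| = |-3| = 3 (distance from z₀ to the singularity z = -6).

c_0 = -1/3, c_1 = 1/9; R = 3.


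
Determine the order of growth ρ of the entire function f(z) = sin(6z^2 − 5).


Write sin(w) = (e^{iw} ± e^{−iw})/(2 or 2i), so |sin(w)| ≤ e^{|w|}. With w = 6z^2 − 5, |w| ≤ 6r^2 + 5 on |z|=r, giving M(r) ≤ e^{6r^2 + 5} and ρ ≤ 2. For the lower bound, choose z on |z|=r with 6z^2 purely imaginary of modulus 6r^2; then |sin(6z^2 − 5)| grows like e^{6r^2}/2, so ρ ≥ 2. Hence ρ = 2.
Therefore ρ = 2.

Order ρ = 2.


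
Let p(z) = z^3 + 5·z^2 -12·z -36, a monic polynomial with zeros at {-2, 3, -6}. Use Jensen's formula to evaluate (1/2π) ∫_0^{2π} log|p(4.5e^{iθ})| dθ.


Zeros: -6, -2, 3; r = 4.5.
Inside |z| < r: -2, 3. Outside (|z| ≥ r): -6.
p(0) = -36, so log|p(0)| = log(36) = 3.5835.
Apply Jensen: I(r) = log|p(0)| + Σ_k log(r/|z_k|), summed over zeros inside |z| < r.
  log(r/|z_k|) for z_k = -2: log(4.5/2) = 0.8109
  log(r/|z_k|) for z_k = 3: log(4.5/3) = 0.4055
  Outside zeros (-6) contribute nothing to the Jensen sum.
Sum over inside zeros: 1.2164.
I(r) = log|p(0)| + (inside sum) = 3.5835 + 1.2164 = 4.7999.
Note: since some zeros are outside |z| ≤ r, the simplified n·log(r) form does NOT apply — only the inside zeros contribute.

I(r) ≈ 4.7999.


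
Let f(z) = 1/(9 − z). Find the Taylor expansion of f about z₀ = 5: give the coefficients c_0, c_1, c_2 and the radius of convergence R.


Let w = z − z₀, so z = z₀ + w.
Then 9 − z = 9 − (z₀ + w) = (9 − z₀) − w = 4 − w.
f(z) = 1/(4 − w) = (1/(4)) · 1/(1 − w/(4)) = Σ_{n≥0} w^n / (4)^(n+1).
So c_n = 1/(4)^(n+1):
  c_0 = 1/(4)^1 = 1/4.
  c_1 = 1/(4)^2 = 1/16.
  c_2 = 1/(4)^3 = 1/64.
The series is valid for |w/d| < 1, i.e. |z − z₀| < |d|.
Radius of convergence: R = |9 − z₀| = |4| = 4 (distance from z₀ to the singularity z = 9).

c_0 = 1/4, c_1 = 1/16, c_2 = 1/64; R = 4.


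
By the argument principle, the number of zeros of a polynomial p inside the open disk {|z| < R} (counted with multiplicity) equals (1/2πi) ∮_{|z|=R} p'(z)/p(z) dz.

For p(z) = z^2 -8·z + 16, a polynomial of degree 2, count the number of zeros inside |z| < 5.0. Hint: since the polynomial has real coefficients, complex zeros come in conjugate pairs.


The zeros of p are: 4, 4.
Their magnitudes are: 4, 4.
Zeros with |z| < R = 5.0: 4, 4.
Count = 2.
By the argument principle, (1/2πi) ∮_{|z|=R} p'(z)/p(z) dz equals exactly this count.

Number of zeros inside |z| < 5.0: 2.


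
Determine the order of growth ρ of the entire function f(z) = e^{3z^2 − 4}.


|e^{3z^2 − 4}| = e^{Re(3·z^2) + -4} ≤ e^{3|z|^2 + -4} = e^{3r^2 + -4} on |z| = r, so ρ ≤ 2. Choosing z on |z|=r so that 3·z^2 is real positive (always possible by picking arg z appropriately) gives |f(z)| = e^{3r^2 + -4}, matching the bound. The additive constant -4 does not affect log log M(r) ~ 2·log r. Hence ρ = 2.
Therefore ρ = 2.

Order ρ = 2.


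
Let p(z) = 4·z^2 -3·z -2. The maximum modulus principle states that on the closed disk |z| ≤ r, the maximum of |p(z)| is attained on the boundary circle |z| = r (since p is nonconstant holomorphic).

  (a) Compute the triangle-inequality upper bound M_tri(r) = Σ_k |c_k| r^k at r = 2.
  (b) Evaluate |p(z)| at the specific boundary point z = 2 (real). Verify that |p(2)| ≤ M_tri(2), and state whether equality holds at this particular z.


Coefficients: c_0 = -2, c_1 = -3, c_2 = 4. Radius r = 2.
Part (a). Triangle bound: M_tri(r) = Σ_k |c_k| r^k
  = |-2|·2^0 + |-3|·2^1 + |4|·2^2
  = 2 + 6 + 16 = 24.
This bounds M(r) := max_{|z|=r} |p(z)| from above; equality holds iff all terms c_k z^k can be made to align in phase at a single z on |z|=r.
Part (b). At z = 2 (real, on the circle |z| = r):
  p(2) = (-2)·2^0 + (-3)·2^1 + (4)·2^2 = 8.
  |p(2)| = 8.
Check: |p(2)| = 8 ≤ 24 = M_tri(2). ✓ Equality does not hold at z = 2 (the coefficients have mixed signs, so the terms do not all align in phase there).

M_tri(2) = 24; |p(2)| = 8; equality at z=2: no.


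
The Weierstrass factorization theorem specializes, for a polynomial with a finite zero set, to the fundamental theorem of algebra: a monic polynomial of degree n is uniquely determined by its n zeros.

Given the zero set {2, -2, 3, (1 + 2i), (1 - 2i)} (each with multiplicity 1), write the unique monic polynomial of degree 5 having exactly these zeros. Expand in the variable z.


The polynomial is p(z) = ∏_{α ∈ S} (z − α), where S = {2, -2, 3, (1 + 2i), (1 - 2i)}.
Expanding the product yields: p(z) = z^5 -5·z^4 + 7·z^3 + 5·z^2 -44·z + 60.
Note conjugate pairs combine to real quadratics: (z − (1+2i))(z − (1−2i)) = z² − 2z + 5.
The resulting polynomial has degree 5 and real coefficients as required.

p(z) = z^5 -5·z^4 + 7·z^3 + 5·z^2 -44·z + 60.


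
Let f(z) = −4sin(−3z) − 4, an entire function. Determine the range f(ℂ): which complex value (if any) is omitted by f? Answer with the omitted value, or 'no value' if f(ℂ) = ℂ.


Little Picard bounds the complement of f(ℂ) to at most one point.
sin is entire and surjective onto ℂ: for every w ∈ ℂ, sin(ζ) = w has a solution ζ ∈ ℂ (e.g., via the complex inverse arcsin). With ζ = −3z this gives z = ζ/(-3). Then -4·sin(−3z) takes every value in -4·ℂ = ℂ, and adding -4 is a bijection of ℂ. So f is surjective and omits no value. (Note: only on the real line is sin bounded by [−1, 1].)

Omitted value: no value.


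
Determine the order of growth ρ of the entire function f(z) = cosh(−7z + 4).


cosh(w) is a linear combination of e^{iw} and e^{−iw} (or e^w, e^{−w} in the hyperbolic case), so |cosh(w)| ≤ e^{|w|}. With w = −7z + 4, |w| ≤ 7|z| + 4 = 7r + 4 on |z| = r, giving M(r) ≤ e^{7r + 4}, so ρ ≤ 1. On a suitable ray (z = it for sin/cos; z = t for sinh/cosh, t real → ∞), |cosh(−7z + 4)| grows like e^{7|t|}/2, so ρ ≥ 1. Hence ρ = 1.
Therefore ρ = 1.

Order ρ = 1.


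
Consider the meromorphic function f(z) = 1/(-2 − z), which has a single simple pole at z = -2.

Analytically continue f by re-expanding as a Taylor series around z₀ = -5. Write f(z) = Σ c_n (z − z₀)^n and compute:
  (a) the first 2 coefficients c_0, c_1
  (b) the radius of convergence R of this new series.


Let w = z − z₀, so z = z₀ + w.
Then -2 − z = -2 − (z₀ + w) = (-2 − z₀) − w = 3 − w.
f(z) = 1/(3 − w) = (1/(3)) · 1/(1 − w/(3)) = Σ_{n≥0} w^n / (3)^(n+1).
So c_n = 1/(3)^(n+1):
  c_0 = 1/(3)^1 = 1/3.
  c_1 = 1/(3)^2 = 1/9.
The series is valid for |w/d| < 1, i.e. |z − z₀| < |d|.
Radius of convergence: R = |-2 − z₀| = |3| = 3 (distance from z₀ to the singularity z = -2).

c_0 = 1/3, c_1 = 1/9; R = 3.


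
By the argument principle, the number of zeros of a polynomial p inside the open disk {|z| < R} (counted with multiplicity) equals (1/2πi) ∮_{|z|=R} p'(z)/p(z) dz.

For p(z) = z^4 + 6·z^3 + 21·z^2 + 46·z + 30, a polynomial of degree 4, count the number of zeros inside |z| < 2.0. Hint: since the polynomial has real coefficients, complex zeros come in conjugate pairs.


The zeros of p are: (-1 + 3i), (-1 - 3i), -3, -1.
Their magnitudes are: 3.162, 3.162, 3, 1.
Zeros with |z| < R = 2.0: -1.
Count = 1.
By the argument principle, (1/2πi) ∮_{|z|=R} p'(z)/p(z) dz equals exactly this count.

Number of zeros inside |z| < 2.0: 1.


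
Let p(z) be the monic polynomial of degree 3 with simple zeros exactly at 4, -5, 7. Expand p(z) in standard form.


The polynomial is p(z) = ∏_{α ∈ S} (z − α), where S = {4, -5, 7}.
Expanding the product yields: p(z) = z^3 -6·z^2 -27·z + 140.
The resulting polynomial has degree 3 and real coefficients as required.

p(z) = z^3 -6·z^2 -27·z + 140.


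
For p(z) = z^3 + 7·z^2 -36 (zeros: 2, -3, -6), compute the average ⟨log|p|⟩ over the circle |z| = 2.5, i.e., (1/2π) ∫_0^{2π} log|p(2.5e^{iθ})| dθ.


Zeros: -6, -3, 2; r = 2.5.
Inside |z| < r: 2. Outside (|z| ≥ r): -6, -3.
p(0) = -36, so log|p(0)| = log(36) = 3.5835.
Apply Jensen: I(r) = log|p(0)| + Σ_k log(r/|z_k|), summed over zeros inside |z| < r.
  log(r/|z_k|) for z_k = 2: log(2.5/2) = 0.2231
  Outside zeros (-6, -3) contribute nothing to the Jensen sum.
Sum over inside zeros: 0.2231.
I(r) = log|p(0)| + (inside sum) = 3.5835 + 0.2231 = 3.8067.
Note: since some zeros are outside |z| ≤ r, the simplified n·log(r) form does NOT apply — only the inside zeros contribute.

I(r) ≈ 3.8067.


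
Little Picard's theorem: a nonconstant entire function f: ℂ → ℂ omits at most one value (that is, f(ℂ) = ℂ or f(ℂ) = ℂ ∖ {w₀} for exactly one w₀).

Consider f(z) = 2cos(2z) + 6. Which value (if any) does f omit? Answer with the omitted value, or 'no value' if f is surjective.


Little Picard bounds the complement of f(ℂ) to at most one point.
cos is entire and surjective onto ℂ: for every w ∈ ℂ, cos(ζ) = w has a solution ζ ∈ ℂ (e.g., via the complex inverse arccos). With ζ = 2z this gives z = ζ/(2). Then 2·cos(2z) takes every value in 2·ℂ = ℂ, and adding 6 is a bijection of ℂ. So f is surjective and omits no value. (Note: only on the real line is cos bounded by [−1, 1].)

Omitted value: no value.


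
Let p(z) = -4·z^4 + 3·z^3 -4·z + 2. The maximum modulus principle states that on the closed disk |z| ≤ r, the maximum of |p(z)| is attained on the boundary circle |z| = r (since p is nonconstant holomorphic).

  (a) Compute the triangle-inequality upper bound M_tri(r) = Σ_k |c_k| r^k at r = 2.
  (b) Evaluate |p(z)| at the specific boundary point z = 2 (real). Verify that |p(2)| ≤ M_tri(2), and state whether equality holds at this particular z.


Coefficients: c_0 = 2, c_1 = -4, c_2 = 0, c_3 = 3, c_4 = -4. Radius r = 2.
Part (a). Triangle bound: M_tri(r) = Σ_k |c_k| r^k
  = |2|·2^0 + |-4|·2^1 + |0|·2^2 + |3|·2^3 + |-4|·2^4
  = 2 + 8 + 0 + 24 + 64 = 98.
This bounds M(r) := max_{|z|=r} |p(z)| from above; equality holds iff all terms c_k z^k can be made to align in phase at a single z on |z|=r.
Part (b). At z = 2 (real, on the circle |z| = r):
  p(2) = (2)·2^0 + (-4)·2^1 + (0)·2^2 + (3)·2^3 + (-4)·2^4 = -46.
  |p(2)| = 46.
Check: |p(2)| = 46 ≤ 98 = M_tri(2). ✓ Equality does not hold at z = 2 (the coefficients have mixed signs, so the terms do not all align in phase there).

M_tri(2) = 98; |p(2)| = 46; equality at z=2: no.


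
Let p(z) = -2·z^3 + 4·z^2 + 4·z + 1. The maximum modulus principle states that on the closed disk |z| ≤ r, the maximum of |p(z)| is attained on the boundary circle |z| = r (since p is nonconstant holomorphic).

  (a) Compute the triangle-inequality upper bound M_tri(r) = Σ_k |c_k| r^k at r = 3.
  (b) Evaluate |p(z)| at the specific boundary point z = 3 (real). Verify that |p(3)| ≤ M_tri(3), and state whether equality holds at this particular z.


Coefficients: c_0 = 1, c_1 = 4, c_2 = 4, c_3 = -2. Radius r = 3.
Part (a). Triangle bound: M_tri(r) = Σ_k |c_k| r^k
  = |1|·3^0 + |4|·3^1 + |4|·3^2 + |-2|·3^3
  = 1 + 12 + 36 + 54 = 103.
This bounds M(r) := max_{|z|=r} |p(z)| from above; equality holds iff all terms c_k z^k can be made to align in phase at a single z on |z|=r.
Part (b). At z = 3 (real, on the circle |z| = r):
  p(3) = (1)·3^0 + (4)·3^1 + (4)·3^2 + (-2)·3^3 = -5.
  |p(3)| = 5.
Check: |p(3)| = 5 ≤ 103 = M_tri(3). ✓ Equality does not hold at z = 3 (the coefficients have mixed signs, so the terms do not all align in phase there).

M_tri(3) = 103; |p(3)| = 5; equality at z=3: no.


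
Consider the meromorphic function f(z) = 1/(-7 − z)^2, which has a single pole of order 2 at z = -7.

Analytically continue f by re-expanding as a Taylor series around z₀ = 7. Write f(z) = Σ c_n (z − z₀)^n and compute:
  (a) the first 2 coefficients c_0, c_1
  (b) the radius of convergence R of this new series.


Let w = z − z₀, so z = z₀ + w.
Then -7 − z = -7 − (z₀ + w) = (-7 − z₀) − w = -14 − w.
f(z) = 1/(-14 − w)^2 = (1/(-14)^2) · (1 − w/(-14))^{−2}.
By the binomial series (1−u)^{−2} = Σ_{n≥0} C(n+1, 1) u^n for |u|<1, with u = w/(-14):
  c_n = C(n+1, 1) / (-14)^(n+2).
  c_0 = 1/(-14)^2 = 1/196.
  c_1 = 2/(-14)^3 = -1/1372.
The series is valid for |w/d| < 1, i.e. |z − z₀| < |d|.
Radius of convergence: R = |-7 − z₀| = |-14| = 14 (distance from z₀ to the singularity z = -7).

c_0 = 1/196, c_1 = -1/1372; R = 14.


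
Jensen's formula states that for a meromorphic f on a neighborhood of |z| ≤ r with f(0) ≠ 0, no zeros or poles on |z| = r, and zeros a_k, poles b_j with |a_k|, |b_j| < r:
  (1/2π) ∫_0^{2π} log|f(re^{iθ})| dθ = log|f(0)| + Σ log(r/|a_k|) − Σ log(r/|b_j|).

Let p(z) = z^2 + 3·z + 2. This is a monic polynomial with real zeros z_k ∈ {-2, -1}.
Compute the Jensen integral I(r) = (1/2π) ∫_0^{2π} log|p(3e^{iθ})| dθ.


Zeros: -2, -1; r = 3.
Inside |z| < r: -2, -1. Outside (|z| ≥ r): ∅.
p(0) = 2, so log|p(0)| = log(2) = 0.6931.
Apply Jensen: I(r) = log|p(0)| + Σ_k log(r/|z_k|), summed over zeros inside |z| < r.
  log(r/|z_k|) for z_k = -2: log(3/2) = 0.4055
  log(r/|z_k|) for z_k = -1: log(3/1) = 1.0986
Sum over inside zeros: 1.5041.
I(r) = log|p(0)| + (inside sum) = 0.6931 + 1.5041 = 2.1972.
Closed form (all zeros inside, monic): I(r) = n·log(r) = 2·log(3) = 2.1972. ✓

I(r) ≈ 2.1972.


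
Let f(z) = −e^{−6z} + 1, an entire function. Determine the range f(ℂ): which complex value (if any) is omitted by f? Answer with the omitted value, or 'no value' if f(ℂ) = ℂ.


Little Picard bounds the complement of f(ℂ) to at most one point.
e^{−6z} is never zero on ℂ, so -1·e^{−6z} takes every value in ℂ ∖ {0}. Adding 1 shifts the range to ℂ ∖ {1}. Thus f omits exactly the value 1.

Omitted value: 1.


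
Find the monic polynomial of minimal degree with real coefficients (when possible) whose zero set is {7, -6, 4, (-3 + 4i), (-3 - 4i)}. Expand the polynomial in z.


The polynomial is p(z) = ∏_{α ∈ S} (z − α), where S = {7, -6, 4, (-3 + 4i), (-3 - 4i)}.
Expanding the product yields: p(z) = z^5 + z^4 -43·z^3 -185·z^2 + 58·z + 4200.
Note conjugate pairs combine to real quadratics: (z − (-3+4i))(z − (-3−4i)) = z² + 6z + 25.
The resulting polynomial has degree 5 and real coefficients as required.

p(z) = z^5 + z^4 -43·z^3 -185·z^2 + 58·z + 4200.


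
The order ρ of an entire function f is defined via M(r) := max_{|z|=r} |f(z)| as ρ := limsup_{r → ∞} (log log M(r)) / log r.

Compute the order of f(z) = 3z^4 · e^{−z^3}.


M(r) = max_{|z|=r} |3|·|z|^4·|e^{−z^3}| = 3·r^4 · e^{1r^3} (the factors attain their maxima compatibly on |z|=r). Then log M(r) = log 3 + 4·log r + 1r^3, dominated by the last term, so log log M(r) ~ 3·log r. The polynomial factor 3z^4 contributes only a log r term and does not affect the order. ρ = 3.
Therefore ρ = 3.

Order ρ = 3.


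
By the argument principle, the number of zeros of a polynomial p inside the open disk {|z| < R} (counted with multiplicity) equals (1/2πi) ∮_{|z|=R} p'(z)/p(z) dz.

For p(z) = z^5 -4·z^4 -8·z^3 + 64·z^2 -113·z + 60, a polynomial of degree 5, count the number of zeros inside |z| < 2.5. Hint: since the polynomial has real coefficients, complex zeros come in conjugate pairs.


The zeros of p are: 1, -4, (2 + 1i), (2 - 1i), 3.
Their magnitudes are: 1, 4, 2.236, 2.236, 3.
Zeros with |z| < R = 2.5: 1, (2 + 1i), (2 - 1i).
Count = 3.
By the argument principle, (1/2πi) ∮_{|z|=R} p'(z)/p(z) dz equals exactly this count.

Number of zeros inside |z| < 2.5: 3.


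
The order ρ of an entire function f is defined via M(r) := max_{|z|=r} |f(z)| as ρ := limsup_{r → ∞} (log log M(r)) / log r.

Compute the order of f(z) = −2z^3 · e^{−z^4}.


M(r) = max_{|z|=r} |-2|·|z|^3·|e^{−z^4}| = 2·r^3 · e^{1r^4} (the factors attain their maxima compatibly on |z|=r). Then log M(r) = log 2 + 3·log r + 1r^4, dominated by the last term, so log log M(r) ~ 4·log r. The polynomial factor -2z^3 contributes only a log r term and does not affect the order. ρ = 4.
Therefore ρ = 4.

Order ρ = 4.


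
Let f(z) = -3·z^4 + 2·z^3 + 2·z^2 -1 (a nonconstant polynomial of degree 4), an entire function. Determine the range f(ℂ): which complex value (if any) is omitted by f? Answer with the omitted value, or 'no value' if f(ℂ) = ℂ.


Little Picard bounds the complement of f(ℂ) to at most one point.
For every w ∈ ℂ, the equation p(z) − w = 0 is a nonconstant polynomial in z and hence has at least one root by the fundamental theorem of algebra. So p is surjective onto ℂ, omitting no value.

Omitted value: no value.


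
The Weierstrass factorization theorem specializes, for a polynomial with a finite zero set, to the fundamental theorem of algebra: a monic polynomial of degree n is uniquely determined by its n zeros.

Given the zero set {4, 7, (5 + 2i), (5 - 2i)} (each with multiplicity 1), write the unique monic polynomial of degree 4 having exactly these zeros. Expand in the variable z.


The polynomial is p(z) = ∏_{α ∈ S} (z − α), where S = {4, 7, (5 + 2i), (5 - 2i)}.
Expanding the product yields: p(z) = z^4 -21·z^3 + 167·z^2 -599·z + 812.
Note conjugate pairs combine to real quadratics: (z − (5+2i))(z − (5−2i)) = z² − 10z + 29.
The resulting polynomial has degree 4 and real coefficients as required.

p(z) = z^4 -21·z^3 + 167·z^2 -599·z + 812.


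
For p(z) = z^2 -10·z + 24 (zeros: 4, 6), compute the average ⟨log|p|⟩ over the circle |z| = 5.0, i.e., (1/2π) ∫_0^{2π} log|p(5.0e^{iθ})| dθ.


Zeros: 4, 6; r = 5.0.
Inside |z| < r: 4. Outside (|z| ≥ r): 6.
p(0) = 24, so log|p(0)| = log(24) = 3.1781.
Apply Jensen: I(r) = log|p(0)| + Σ_k log(r/|z_k|), summed over zeros inside |z| < r.
  log(r/|z_k|) for z_k = 4: log(5.0/4) = 0.2231
  Outside zeros (6) contribute nothing to the Jensen sum.
Sum over inside zeros: 0.2231.
I(r) = log|p(0)| + (inside sum) = 3.1781 + 0.2231 = 3.4012.
Note: since some zeros are outside |z| ≤ r, the simplified n·log(r) form does NOT apply — only the inside zeros contribute.

I(r) ≈ 3.4012.


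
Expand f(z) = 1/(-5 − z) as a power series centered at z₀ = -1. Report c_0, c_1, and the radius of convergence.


Let w = z − z₀, so z = z₀ + w.
Then -5 − z = -5 − (z₀ + w) = (-5 − z₀) − w = -4 − w.
f(z) = 1/(-4 − w) = (1/(-4)) · 1/(1 − w/(-4)) = Σ_{n≥0} w^n / (-4)^(n+1).
So c_n = 1/(-4)^(n+1):
  c_0 = 1/(-4)^1 = -1/4.
  c_1 = 1/(-4)^2 = 1/16.
The series is valid for |w/d| < 1, i.e. |z − z₀| < |d|.
Radius of convergence: R = |-5 − z₀| = |-4| = 4 (distance from z₀ to the singularity z = -5).

c_0 = -1/4, c_1 = 1/16; R = 4.


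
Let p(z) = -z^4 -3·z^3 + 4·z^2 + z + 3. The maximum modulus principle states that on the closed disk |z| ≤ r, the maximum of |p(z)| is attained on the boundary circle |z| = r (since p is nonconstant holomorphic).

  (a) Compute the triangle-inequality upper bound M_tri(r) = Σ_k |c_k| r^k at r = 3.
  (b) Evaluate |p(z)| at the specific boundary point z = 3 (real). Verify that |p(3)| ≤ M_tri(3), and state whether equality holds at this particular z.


Coefficients: c_0 = 3, c_1 = 1, c_2 = 4, c_3 = -3, c_4 = -1. Radius r = 3.
Part (a). Triangle bound: M_tri(r) = Σ_k |c_k| r^k
  = |3|·3^0 + |1|·3^1 + |4|·3^2 + |-3|·3^3 + |-1|·3^4
  = 3 + 3 + 36 + 81 + 81 = 204.
This bounds M(r) := max_{|z|=r} |p(z)| from above; equality holds iff all terms c_k z^k can be made to align in phase at a single z on |z|=r.
Part (b). At z = 3 (real, on the circle |z| = r):
  p(3) = (3)·3^0 + (1)·3^1 + (4)·3^2 + (-3)·3^3 + (-1)·3^4 = -120.
  |p(3)| = 120.
Check: |p(3)| = 120 ≤ 204 = M_tri(3). ✓ Equality does not hold at z = 3 (the coefficients have mixed signs, so the terms do not all align in phase there).

M_tri(3) = 204; |p(3)| = 120; equality at z=3: no.
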